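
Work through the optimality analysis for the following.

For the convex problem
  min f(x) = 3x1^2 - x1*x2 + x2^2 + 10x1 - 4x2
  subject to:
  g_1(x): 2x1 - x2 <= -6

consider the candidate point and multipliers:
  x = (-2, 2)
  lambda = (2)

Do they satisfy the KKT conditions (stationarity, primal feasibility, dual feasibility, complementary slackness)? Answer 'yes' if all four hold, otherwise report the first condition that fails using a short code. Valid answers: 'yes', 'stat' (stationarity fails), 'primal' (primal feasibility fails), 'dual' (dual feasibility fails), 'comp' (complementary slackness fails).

Gradient of f: grad f(x) = Q x + c = (-4, 2)
Constraint values g_i(x) = a_i^T x - b_i:
  g_1((-2, 2)) = 0
Stationarity residual: grad f(x) + sum_i lambda_i a_i = (0, 0)
  -> stationarity OK
Primal feasibility (all g_i <= 0): OK
Dual feasibility (all lambda_i >= 0): OK
Complementary slackness (lambda_i * g_i(x) = 0 for all i): OK

Verdict: yes, KKT holds.

yes


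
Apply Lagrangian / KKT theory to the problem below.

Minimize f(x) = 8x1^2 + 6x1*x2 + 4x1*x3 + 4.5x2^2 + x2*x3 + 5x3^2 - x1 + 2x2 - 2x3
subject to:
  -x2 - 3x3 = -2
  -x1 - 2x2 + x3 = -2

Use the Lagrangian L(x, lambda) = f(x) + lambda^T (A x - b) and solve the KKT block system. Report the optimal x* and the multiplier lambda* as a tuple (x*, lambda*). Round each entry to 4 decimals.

Form the Lagrangian:
  L(x, lambda) = (1/2) x^T Q x + c^T x + lambda^T (A x - b)
Stationarity (grad_x L = 0): Q x + c + A^T lambda = 0.
Primal feasibility: A x = b.

This gives the KKT block system:
  [ Q   A^T ] [ x     ]   [-c ]
  [ A    0  ] [ lambda ] = [ b ]

Solving the linear system:
  x*      = (-0.1382, 1.2021, 0.266)
  lambda* = (2.1248, 5.0654)
  f(x*)   = 8.1954

x* = (-0.1382, 1.2021, 0.266), lambda* = (2.1248, 5.0654)


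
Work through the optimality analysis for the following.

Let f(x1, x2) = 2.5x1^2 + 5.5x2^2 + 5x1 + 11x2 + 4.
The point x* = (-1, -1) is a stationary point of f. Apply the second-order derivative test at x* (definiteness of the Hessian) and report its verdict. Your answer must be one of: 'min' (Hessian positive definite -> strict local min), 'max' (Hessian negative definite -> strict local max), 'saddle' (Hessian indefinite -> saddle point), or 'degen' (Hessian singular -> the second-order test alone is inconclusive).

Compute the Hessian H = grad^2 f:
  H = [[5, 0], [0, 11]]
Verify stationarity: grad f(x*) = H x* + g = (0, 0).
Eigenvalues of H: 5, 11.
Both eigenvalues > 0, so H is positive definite -> x* is a strict local min.

min


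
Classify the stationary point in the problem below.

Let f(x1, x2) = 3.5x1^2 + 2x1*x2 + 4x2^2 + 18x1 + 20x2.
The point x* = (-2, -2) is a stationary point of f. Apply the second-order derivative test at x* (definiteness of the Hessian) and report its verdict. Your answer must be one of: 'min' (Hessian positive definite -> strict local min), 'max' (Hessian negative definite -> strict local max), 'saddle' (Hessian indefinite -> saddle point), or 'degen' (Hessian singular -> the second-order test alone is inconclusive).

Compute the Hessian H = grad^2 f:
  H = [[7, 2], [2, 8]]
Verify stationarity: grad f(x*) = H x* + g = (0, 0).
Eigenvalues of H: 5.4384, 9.5616.
Both eigenvalues > 0, so H is positive definite -> x* is a strict local min.

min


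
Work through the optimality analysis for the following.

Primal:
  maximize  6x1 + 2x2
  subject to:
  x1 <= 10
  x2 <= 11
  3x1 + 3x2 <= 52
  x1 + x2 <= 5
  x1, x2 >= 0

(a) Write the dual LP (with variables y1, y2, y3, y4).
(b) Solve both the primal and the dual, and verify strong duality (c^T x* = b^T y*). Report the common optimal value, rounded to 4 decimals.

The standard primal-dual pair for 'max c^T x s.t. A x <= b, x >= 0' is:
  Dual:  min b^T y  s.t.  A^T y >= c,  y >= 0.

So the dual LP is:
  minimize  10y1 + 11y2 + 52y3 + 5y4
  subject to:
    y1 + 3y3 + y4 >= 6
    y2 + 3y3 + y4 >= 2
    y1, y2, y3, y4 >= 0

Solving the primal: x* = (5, 0).
  primal value c^T x* = 30.
Solving the dual: y* = (0, 0, 0, 6).
  dual value b^T y* = 30.
Strong duality: c^T x* = b^T y*. Confirmed.

30


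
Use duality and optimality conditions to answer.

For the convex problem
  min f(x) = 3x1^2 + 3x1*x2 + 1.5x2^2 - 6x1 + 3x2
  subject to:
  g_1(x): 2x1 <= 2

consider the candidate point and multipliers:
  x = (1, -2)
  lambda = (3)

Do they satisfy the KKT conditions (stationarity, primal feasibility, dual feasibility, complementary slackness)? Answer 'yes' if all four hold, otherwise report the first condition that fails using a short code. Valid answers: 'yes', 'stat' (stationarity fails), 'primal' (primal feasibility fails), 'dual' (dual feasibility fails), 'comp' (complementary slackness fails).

Gradient of f: grad f(x) = Q x + c = (-6, 0)
Constraint values g_i(x) = a_i^T x - b_i:
  g_1((1, -2)) = 0
Stationarity residual: grad f(x) + sum_i lambda_i a_i = (0, 0)
  -> stationarity OK
Primal feasibility (all g_i <= 0): OK
Dual feasibility (all lambda_i >= 0): OK
Complementary slackness (lambda_i * g_i(x) = 0 for all i): OK

Verdict: yes, KKT holds.

yes


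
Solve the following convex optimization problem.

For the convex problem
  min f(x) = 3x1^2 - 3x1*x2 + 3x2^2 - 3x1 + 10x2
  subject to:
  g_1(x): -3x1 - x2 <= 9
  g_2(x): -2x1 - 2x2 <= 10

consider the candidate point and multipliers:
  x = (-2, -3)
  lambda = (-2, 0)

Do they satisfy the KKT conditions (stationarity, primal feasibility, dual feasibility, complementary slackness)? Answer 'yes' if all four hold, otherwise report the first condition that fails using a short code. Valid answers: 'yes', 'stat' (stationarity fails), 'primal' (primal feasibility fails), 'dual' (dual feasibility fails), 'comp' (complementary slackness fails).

Gradient of f: grad f(x) = Q x + c = (-6, -2)
Constraint values g_i(x) = a_i^T x - b_i:
  g_1((-2, -3)) = 0
  g_2((-2, -3)) = 0
Stationarity residual: grad f(x) + sum_i lambda_i a_i = (0, 0)
  -> stationarity OK
Primal feasibility (all g_i <= 0): OK
Dual feasibility (all lambda_i >= 0): FAILS
Complementary slackness (lambda_i * g_i(x) = 0 for all i): OK

Verdict: the first failing condition is dual_feasibility -> dual.

dual


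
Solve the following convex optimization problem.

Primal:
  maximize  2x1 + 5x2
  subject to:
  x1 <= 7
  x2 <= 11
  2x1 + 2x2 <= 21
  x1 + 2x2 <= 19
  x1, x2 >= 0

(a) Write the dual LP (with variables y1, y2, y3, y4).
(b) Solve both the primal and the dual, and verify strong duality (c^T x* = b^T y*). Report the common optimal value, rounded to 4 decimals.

The standard primal-dual pair for 'max c^T x s.t. A x <= b, x >= 0' is:
  Dual:  min b^T y  s.t.  A^T y >= c,  y >= 0.

So the dual LP is:
  minimize  7y1 + 11y2 + 21y3 + 19y4
  subject to:
    y1 + 2y3 + y4 >= 2
    y2 + 2y3 + 2y4 >= 5
    y1, y2, y3, y4 >= 0

Solving the primal: x* = (0, 9.5).
  primal value c^T x* = 47.5.
Solving the dual: y* = (0, 0, 0, 2.5).
  dual value b^T y* = 47.5.
Strong duality: c^T x* = b^T y*. Confirmed.

47.5


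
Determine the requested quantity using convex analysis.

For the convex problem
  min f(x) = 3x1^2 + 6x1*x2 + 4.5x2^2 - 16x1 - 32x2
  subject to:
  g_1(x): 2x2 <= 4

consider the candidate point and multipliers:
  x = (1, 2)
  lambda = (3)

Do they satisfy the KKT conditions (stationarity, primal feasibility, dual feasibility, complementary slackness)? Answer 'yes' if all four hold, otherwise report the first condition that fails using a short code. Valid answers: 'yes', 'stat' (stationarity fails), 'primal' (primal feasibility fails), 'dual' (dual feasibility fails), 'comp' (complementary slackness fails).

Gradient of f: grad f(x) = Q x + c = (2, -8)
Constraint values g_i(x) = a_i^T x - b_i:
  g_1((1, 2)) = 0
Stationarity residual: grad f(x) + sum_i lambda_i a_i = (2, -2)
  -> stationarity FAILS
Primal feasibility (all g_i <= 0): OK
Dual feasibility (all lambda_i >= 0): OK
Complementary slackness (lambda_i * g_i(x) = 0 for all i): OK

Verdict: the first failing condition is stationarity -> stat.

stat


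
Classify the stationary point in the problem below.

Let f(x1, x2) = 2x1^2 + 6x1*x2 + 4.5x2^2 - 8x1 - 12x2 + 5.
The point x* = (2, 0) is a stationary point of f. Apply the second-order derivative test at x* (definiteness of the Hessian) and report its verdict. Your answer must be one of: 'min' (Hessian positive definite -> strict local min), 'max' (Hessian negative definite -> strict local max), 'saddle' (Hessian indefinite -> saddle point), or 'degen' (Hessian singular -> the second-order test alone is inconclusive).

Compute the Hessian H = grad^2 f:
  H = [[4, 6], [6, 9]]
Verify stationarity: grad f(x*) = H x* + g = (0, 0).
Eigenvalues of H: 0, 13.
H has a zero eigenvalue (singular; positive semidefinite but not definite), so H is neither positive definite, negative definite, nor indefinite. The second-order test alone is inconclusive -> degen.
(Indeed, f is constant along the null direction of H through x*, so x* is not a strict local extremum.)

degen


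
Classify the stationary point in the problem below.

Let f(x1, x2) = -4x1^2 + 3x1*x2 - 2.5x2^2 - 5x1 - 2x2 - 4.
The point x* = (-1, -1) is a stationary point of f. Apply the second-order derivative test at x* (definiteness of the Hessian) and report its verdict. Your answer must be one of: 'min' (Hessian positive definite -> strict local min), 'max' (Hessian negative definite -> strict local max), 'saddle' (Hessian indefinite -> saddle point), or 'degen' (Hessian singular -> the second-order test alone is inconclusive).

Compute the Hessian H = grad^2 f:
  H = [[-8, 3], [3, -5]]
Verify stationarity: grad f(x*) = H x* + g = (0, 0).
Eigenvalues of H: -9.8541, -3.1459.
Both eigenvalues < 0, so H is negative definite -> x* is a strict local max.

max


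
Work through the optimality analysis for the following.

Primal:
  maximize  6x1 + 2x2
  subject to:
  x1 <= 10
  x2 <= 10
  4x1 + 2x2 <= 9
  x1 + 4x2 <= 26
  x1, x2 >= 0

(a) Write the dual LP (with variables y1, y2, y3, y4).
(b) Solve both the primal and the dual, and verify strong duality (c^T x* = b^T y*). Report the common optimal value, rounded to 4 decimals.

The standard primal-dual pair for 'max c^T x s.t. A x <= b, x >= 0' is:
  Dual:  min b^T y  s.t.  A^T y >= c,  y >= 0.

So the dual LP is:
  minimize  10y1 + 10y2 + 9y3 + 26y4
  subject to:
    y1 + 4y3 + y4 >= 6
    y2 + 2y3 + 4y4 >= 2
    y1, y2, y3, y4 >= 0

Solving the primal: x* = (2.25, 0).
  primal value c^T x* = 13.5.
Solving the dual: y* = (0, 0, 1.5, 0).
  dual value b^T y* = 13.5.
Strong duality: c^T x* = b^T y*. Confirmed.

13.5


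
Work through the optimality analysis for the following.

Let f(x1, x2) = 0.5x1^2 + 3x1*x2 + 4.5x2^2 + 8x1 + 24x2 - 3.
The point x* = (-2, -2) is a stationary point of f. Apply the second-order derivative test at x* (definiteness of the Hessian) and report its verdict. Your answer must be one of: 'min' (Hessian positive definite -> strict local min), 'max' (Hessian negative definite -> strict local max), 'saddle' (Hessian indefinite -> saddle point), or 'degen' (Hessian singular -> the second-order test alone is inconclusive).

Compute the Hessian H = grad^2 f:
  H = [[1, 3], [3, 9]]
Verify stationarity: grad f(x*) = H x* + g = (0, 0).
Eigenvalues of H: 0, 10.
H has a zero eigenvalue (singular; positive semidefinite but not definite), so H is neither positive definite, negative definite, nor indefinite. The second-order test alone is inconclusive -> degen.
(Indeed, f is constant along the null direction of H through x*, so x* is not a strict local extremum.)

degen


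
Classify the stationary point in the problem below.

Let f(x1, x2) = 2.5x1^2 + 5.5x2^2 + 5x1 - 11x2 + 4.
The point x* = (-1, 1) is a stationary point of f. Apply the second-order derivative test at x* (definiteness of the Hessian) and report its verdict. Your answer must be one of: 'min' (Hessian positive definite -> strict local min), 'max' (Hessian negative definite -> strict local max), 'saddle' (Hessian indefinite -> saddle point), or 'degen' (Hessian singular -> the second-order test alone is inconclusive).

Compute the Hessian H = grad^2 f:
  H = [[5, 0], [0, 11]]
Verify stationarity: grad f(x*) = H x* + g = (0, 0).
Eigenvalues of H: 5, 11.
Both eigenvalues > 0, so H is positive definite -> x* is a strict local min.

min


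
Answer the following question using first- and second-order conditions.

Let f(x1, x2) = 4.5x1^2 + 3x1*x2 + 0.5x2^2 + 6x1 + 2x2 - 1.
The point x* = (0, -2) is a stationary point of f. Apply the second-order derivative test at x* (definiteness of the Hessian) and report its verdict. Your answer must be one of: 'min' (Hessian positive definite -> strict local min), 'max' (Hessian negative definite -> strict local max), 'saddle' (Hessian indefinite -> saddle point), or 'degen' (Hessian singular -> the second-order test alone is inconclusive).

Compute the Hessian H = grad^2 f:
  H = [[9, 3], [3, 1]]
Verify stationarity: grad f(x*) = H x* + g = (0, 0).
Eigenvalues of H: 0, 10.
H has a zero eigenvalue (singular; positive semidefinite but not definite), so H is neither positive definite, negative definite, nor indefinite. The second-order test alone is inconclusive -> degen.
(Indeed, f is constant along the null direction of H through x*, so x* is not a strict local extremum.)

degen


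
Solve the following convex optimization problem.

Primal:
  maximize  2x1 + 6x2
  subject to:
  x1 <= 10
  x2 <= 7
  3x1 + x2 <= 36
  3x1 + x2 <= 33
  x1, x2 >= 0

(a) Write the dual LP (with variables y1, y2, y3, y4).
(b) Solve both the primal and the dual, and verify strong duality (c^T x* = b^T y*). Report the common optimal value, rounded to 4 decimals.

The standard primal-dual pair for 'max c^T x s.t. A x <= b, x >= 0' is:
  Dual:  min b^T y  s.t.  A^T y >= c,  y >= 0.

So the dual LP is:
  minimize  10y1 + 7y2 + 36y3 + 33y4
  subject to:
    y1 + 3y3 + 3y4 >= 2
    y2 + y3 + y4 >= 6
    y1, y2, y3, y4 >= 0

Solving the primal: x* = (8.6667, 7).
  primal value c^T x* = 59.3333.
Solving the dual: y* = (0, 5.3333, 0, 0.6667).
  dual value b^T y* = 59.3333.
Strong duality: c^T x* = b^T y*. Confirmed.

59.3333


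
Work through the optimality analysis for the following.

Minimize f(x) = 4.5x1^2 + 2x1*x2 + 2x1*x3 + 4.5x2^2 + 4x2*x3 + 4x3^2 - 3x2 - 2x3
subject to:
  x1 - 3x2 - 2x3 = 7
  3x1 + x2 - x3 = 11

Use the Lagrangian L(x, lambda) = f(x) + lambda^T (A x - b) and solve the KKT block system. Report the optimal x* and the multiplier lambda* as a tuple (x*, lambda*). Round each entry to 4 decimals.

Form the Lagrangian:
  L(x, lambda) = (1/2) x^T Q x + c^T x + lambda^T (A x - b)
Stationarity (grad_x L = 0): Q x + c + A^T lambda = 0.
Primal feasibility: A x = b.

This gives the KKT block system:
  [ Q   A^T ] [ x     ]   [-c ]
  [ A    0  ] [ lambda ] = [ b ]

Solving the linear system:
  x*      = (2.8947, 0.1053, -2.2105)
  lambda* = (-3.7158, -6.0421)
  f(x*)   = 48.2895

x* = (2.8947, 0.1053, -2.2105), lambda* = (-3.7158, -6.0421)


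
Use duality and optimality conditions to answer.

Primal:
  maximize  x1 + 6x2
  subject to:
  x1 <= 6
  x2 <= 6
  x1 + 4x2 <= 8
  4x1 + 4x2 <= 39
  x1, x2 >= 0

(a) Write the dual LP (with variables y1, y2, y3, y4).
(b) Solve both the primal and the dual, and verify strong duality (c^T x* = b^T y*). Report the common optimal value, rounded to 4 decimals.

The standard primal-dual pair for 'max c^T x s.t. A x <= b, x >= 0' is:
  Dual:  min b^T y  s.t.  A^T y >= c,  y >= 0.

So the dual LP is:
  minimize  6y1 + 6y2 + 8y3 + 39y4
  subject to:
    y1 + y3 + 4y4 >= 1
    y2 + 4y3 + 4y4 >= 6
    y1, y2, y3, y4 >= 0

Solving the primal: x* = (0, 2).
  primal value c^T x* = 12.
Solving the dual: y* = (0, 0, 1.5, 0).
  dual value b^T y* = 12.
Strong duality: c^T x* = b^T y*. Confirmed.

12


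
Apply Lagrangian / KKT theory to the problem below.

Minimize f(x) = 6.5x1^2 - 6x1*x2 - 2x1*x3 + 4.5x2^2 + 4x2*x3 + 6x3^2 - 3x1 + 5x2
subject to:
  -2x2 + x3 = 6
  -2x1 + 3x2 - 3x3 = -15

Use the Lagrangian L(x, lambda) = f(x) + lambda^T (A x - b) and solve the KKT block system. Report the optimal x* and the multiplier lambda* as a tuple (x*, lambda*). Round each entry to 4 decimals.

Form the Lagrangian:
  L(x, lambda) = (1/2) x^T Q x + c^T x + lambda^T (A x - b)
Stationarity (grad_x L = 0): Q x + c + A^T lambda = 0.
Primal feasibility: A x = b.

This gives the KKT block system:
  [ Q   A^T ] [ x     ]   [-c ]
  [ A    0  ] [ lambda ] = [ b ]

Solving the linear system:
  x*      = (1.2193, -1.8129, 2.3743)
  lambda* = (9.6673, 9.4896)
  f(x*)   = 35.8091

x* = (1.2193, -1.8129, 2.3743), lambda* = (9.6673, 9.4896)


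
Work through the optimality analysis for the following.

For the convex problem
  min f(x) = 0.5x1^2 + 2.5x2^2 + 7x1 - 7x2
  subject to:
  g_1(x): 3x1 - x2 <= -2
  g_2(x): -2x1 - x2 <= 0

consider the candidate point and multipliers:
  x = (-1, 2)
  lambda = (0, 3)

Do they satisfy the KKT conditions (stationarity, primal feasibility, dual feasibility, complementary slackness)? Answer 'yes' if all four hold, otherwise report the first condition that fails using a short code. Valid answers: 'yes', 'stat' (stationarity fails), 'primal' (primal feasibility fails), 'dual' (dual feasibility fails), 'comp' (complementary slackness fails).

Gradient of f: grad f(x) = Q x + c = (6, 3)
Constraint values g_i(x) = a_i^T x - b_i:
  g_1((-1, 2)) = -3
  g_2((-1, 2)) = 0
Stationarity residual: grad f(x) + sum_i lambda_i a_i = (0, 0)
  -> stationarity OK
Primal feasibility (all g_i <= 0): OK
Dual feasibility (all lambda_i >= 0): OK
Complementary slackness (lambda_i * g_i(x) = 0 for all i): OK

Verdict: yes, KKT holds.

yes


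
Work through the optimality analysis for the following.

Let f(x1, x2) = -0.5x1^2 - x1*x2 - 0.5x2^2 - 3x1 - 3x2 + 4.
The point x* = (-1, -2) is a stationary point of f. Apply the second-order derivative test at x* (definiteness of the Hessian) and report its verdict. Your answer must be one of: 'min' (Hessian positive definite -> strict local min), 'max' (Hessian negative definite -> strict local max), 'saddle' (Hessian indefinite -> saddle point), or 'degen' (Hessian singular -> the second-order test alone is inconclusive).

Compute the Hessian H = grad^2 f:
  H = [[-1, -1], [-1, -1]]
Verify stationarity: grad f(x*) = H x* + g = (0, 0).
Eigenvalues of H: -2, 0.
H has a zero eigenvalue (singular; negative semidefinite but not definite), so H is neither positive definite, negative definite, nor indefinite. The second-order test alone is inconclusive -> degen.
(Indeed, f is constant along the null direction of H through x*, so x* is not a strict local extremum.)

degen


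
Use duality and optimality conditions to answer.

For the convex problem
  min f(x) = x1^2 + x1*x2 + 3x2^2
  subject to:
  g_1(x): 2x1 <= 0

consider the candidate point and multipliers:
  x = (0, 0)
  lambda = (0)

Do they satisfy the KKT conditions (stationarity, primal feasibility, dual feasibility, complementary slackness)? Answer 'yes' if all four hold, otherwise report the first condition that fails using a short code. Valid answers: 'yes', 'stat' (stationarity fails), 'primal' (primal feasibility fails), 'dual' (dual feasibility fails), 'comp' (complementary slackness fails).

Gradient of f: grad f(x) = Q x + c = (0, 0)
Constraint values g_i(x) = a_i^T x - b_i:
  g_1((0, 0)) = 0
Stationarity residual: grad f(x) + sum_i lambda_i a_i = (0, 0)
  -> stationarity OK
Primal feasibility (all g_i <= 0): OK
Dual feasibility (all lambda_i >= 0): OK
Complementary slackness (lambda_i * g_i(x) = 0 for all i): OK

Verdict: yes, KKT holds.

yes


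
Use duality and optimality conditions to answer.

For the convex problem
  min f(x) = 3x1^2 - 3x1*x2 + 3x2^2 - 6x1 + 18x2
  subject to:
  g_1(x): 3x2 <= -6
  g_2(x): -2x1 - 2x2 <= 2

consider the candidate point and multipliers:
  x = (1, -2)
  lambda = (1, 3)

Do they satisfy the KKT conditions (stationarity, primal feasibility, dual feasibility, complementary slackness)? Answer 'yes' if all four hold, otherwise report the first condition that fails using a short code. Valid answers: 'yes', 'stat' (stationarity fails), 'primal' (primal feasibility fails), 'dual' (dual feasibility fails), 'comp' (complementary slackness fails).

Gradient of f: grad f(x) = Q x + c = (6, 3)
Constraint values g_i(x) = a_i^T x - b_i:
  g_1((1, -2)) = 0
  g_2((1, -2)) = 0
Stationarity residual: grad f(x) + sum_i lambda_i a_i = (0, 0)
  -> stationarity OK
Primal feasibility (all g_i <= 0): OK
Dual feasibility (all lambda_i >= 0): OK
Complementary slackness (lambda_i * g_i(x) = 0 for all i): OK

Verdict: yes, KKT holds.

yes


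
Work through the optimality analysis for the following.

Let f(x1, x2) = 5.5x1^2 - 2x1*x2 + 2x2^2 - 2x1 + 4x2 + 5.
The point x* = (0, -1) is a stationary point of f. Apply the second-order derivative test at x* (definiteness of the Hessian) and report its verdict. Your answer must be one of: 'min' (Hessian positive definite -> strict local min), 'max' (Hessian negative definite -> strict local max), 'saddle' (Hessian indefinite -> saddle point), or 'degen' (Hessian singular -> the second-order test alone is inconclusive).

Compute the Hessian H = grad^2 f:
  H = [[11, -2], [-2, 4]]
Verify stationarity: grad f(x*) = H x* + g = (0, 0).
Eigenvalues of H: 3.4689, 11.5311.
Both eigenvalues > 0, so H is positive definite -> x* is a strict local min.

min


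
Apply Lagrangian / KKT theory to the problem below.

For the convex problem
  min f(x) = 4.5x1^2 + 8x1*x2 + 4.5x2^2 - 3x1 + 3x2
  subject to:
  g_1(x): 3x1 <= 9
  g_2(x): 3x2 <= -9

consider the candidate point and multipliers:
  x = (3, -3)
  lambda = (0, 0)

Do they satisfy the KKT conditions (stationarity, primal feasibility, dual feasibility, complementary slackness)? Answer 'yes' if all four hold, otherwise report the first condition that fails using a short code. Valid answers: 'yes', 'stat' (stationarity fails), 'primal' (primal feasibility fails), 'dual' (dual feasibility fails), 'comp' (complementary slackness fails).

Gradient of f: grad f(x) = Q x + c = (0, 0)
Constraint values g_i(x) = a_i^T x - b_i:
  g_1((3, -3)) = 0
  g_2((3, -3)) = 0
Stationarity residual: grad f(x) + sum_i lambda_i a_i = (0, 0)
  -> stationarity OK
Primal feasibility (all g_i <= 0): OK
Dual feasibility (all lambda_i >= 0): OK
Complementary slackness (lambda_i * g_i(x) = 0 for all i): OK

Verdict: yes, KKT holds.

yes


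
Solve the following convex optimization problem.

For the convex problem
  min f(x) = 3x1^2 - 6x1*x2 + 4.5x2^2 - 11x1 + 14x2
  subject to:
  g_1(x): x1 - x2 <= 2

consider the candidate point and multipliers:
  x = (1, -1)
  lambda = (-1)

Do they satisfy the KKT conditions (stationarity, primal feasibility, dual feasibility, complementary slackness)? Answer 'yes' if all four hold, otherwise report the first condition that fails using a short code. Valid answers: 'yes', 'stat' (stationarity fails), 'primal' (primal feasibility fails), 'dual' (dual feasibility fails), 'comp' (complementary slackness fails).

Gradient of f: grad f(x) = Q x + c = (1, -1)
Constraint values g_i(x) = a_i^T x - b_i:
  g_1((1, -1)) = 0
Stationarity residual: grad f(x) + sum_i lambda_i a_i = (0, 0)
  -> stationarity OK
Primal feasibility (all g_i <= 0): OK
Dual feasibility (all lambda_i >= 0): FAILS
Complementary slackness (lambda_i * g_i(x) = 0 for all i): OK

Verdict: the first failing condition is dual_feasibility -> dual.

dual


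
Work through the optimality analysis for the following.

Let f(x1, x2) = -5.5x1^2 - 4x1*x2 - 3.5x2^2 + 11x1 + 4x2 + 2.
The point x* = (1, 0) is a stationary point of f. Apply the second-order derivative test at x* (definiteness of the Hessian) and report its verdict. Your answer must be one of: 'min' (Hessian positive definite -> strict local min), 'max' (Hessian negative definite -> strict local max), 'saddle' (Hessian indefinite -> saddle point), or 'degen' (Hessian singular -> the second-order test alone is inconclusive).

Compute the Hessian H = grad^2 f:
  H = [[-11, -4], [-4, -7]]
Verify stationarity: grad f(x*) = H x* + g = (0, 0).
Eigenvalues of H: -13.4721, -4.5279.
Both eigenvalues < 0, so H is negative definite -> x* is a strict local max.

max


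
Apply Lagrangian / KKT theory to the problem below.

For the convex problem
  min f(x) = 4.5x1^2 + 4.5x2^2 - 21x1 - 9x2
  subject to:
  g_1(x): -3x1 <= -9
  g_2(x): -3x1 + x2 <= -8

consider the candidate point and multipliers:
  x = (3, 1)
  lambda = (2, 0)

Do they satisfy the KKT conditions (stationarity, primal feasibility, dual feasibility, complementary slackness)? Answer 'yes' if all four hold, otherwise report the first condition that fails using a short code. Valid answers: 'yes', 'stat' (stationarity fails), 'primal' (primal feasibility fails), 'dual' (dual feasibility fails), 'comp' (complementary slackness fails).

Gradient of f: grad f(x) = Q x + c = (6, 0)
Constraint values g_i(x) = a_i^T x - b_i:
  g_1((3, 1)) = 0
  g_2((3, 1)) = 0
Stationarity residual: grad f(x) + sum_i lambda_i a_i = (0, 0)
  -> stationarity OK
Primal feasibility (all g_i <= 0): OK
Dual feasibility (all lambda_i >= 0): OK
Complementary slackness (lambda_i * g_i(x) = 0 for all i): OK

Verdict: yes, KKT holds.

yes


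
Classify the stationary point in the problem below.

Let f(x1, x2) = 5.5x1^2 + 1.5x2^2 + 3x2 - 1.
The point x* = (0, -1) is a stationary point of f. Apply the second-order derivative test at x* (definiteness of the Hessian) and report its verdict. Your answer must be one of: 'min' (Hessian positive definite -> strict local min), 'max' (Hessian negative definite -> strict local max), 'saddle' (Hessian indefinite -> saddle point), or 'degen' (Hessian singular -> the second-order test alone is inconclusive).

Compute the Hessian H = grad^2 f:
  H = [[11, 0], [0, 3]]
Verify stationarity: grad f(x*) = H x* + g = (0, 0).
Eigenvalues of H: 3, 11.
Both eigenvalues > 0, so H is positive definite -> x* is a strict local min.

min


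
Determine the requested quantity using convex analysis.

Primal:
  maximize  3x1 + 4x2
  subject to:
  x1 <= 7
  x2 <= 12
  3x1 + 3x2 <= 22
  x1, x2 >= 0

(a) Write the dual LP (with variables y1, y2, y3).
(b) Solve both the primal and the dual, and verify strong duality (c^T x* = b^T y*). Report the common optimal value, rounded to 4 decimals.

The standard primal-dual pair for 'max c^T x s.t. A x <= b, x >= 0' is:
  Dual:  min b^T y  s.t.  A^T y >= c,  y >= 0.

So the dual LP is:
  minimize  7y1 + 12y2 + 22y3
  subject to:
    y1 + 3y3 >= 3
    y2 + 3y3 >= 4
    y1, y2, y3 >= 0

Solving the primal: x* = (0, 7.3333).
  primal value c^T x* = 29.3333.
Solving the dual: y* = (0, 0, 1.3333).
  dual value b^T y* = 29.3333.
Strong duality: c^T x* = b^T y*. Confirmed.

29.3333


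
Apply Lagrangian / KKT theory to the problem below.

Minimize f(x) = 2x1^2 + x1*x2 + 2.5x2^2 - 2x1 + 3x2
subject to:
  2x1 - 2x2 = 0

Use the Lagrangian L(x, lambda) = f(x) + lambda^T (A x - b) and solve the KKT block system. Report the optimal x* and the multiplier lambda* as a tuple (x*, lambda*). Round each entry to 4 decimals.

Form the Lagrangian:
  L(x, lambda) = (1/2) x^T Q x + c^T x + lambda^T (A x - b)
Stationarity (grad_x L = 0): Q x + c + A^T lambda = 0.
Primal feasibility: A x = b.

This gives the KKT block system:
  [ Q   A^T ] [ x     ]   [-c ]
  [ A    0  ] [ lambda ] = [ b ]

Solving the linear system:
  x*      = (-0.0909, -0.0909)
  lambda* = (1.2273)
  f(x*)   = -0.0455

x* = (-0.0909, -0.0909), lambda* = (1.2273)


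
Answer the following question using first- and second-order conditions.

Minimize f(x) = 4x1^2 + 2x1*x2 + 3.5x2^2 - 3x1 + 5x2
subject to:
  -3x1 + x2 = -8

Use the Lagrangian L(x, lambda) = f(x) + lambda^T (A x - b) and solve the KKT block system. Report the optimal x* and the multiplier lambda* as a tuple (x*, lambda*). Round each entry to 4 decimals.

Form the Lagrangian:
  L(x, lambda) = (1/2) x^T Q x + c^T x + lambda^T (A x - b)
Stationarity (grad_x L = 0): Q x + c + A^T lambda = 0.
Primal feasibility: A x = b.

This gives the KKT block system:
  [ Q   A^T ] [ x     ]   [-c ]
  [ A    0  ] [ lambda ] = [ b ]

Solving the linear system:
  x*      = (2.0723, -1.7831)
  lambda* = (3.3373)
  f(x*)   = 5.7831

x* = (2.0723, -1.7831), lambda* = (3.3373)


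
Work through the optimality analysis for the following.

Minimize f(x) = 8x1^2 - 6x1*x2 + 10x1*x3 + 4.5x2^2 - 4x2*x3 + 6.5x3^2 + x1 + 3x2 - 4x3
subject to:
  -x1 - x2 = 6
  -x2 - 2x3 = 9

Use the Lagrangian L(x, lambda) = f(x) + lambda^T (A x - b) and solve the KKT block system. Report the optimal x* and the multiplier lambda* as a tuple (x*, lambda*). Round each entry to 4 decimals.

Form the Lagrangian:
  L(x, lambda) = (1/2) x^T Q x + c^T x + lambda^T (A x - b)
Stationarity (grad_x L = 0): Q x + c + A^T lambda = 0.
Primal feasibility: A x = b.

This gives the KKT block system:
  [ Q   A^T ] [ x     ]   [-c ]
  [ A    0  ] [ lambda ] = [ b ]

Solving the linear system:
  x*      = (-1.2396, -4.7604, -2.1198)
  lambda* = (-11.47, -12.4562)
  f(x*)   = 86.9424

x* = (-1.2396, -4.7604, -2.1198), lambda* = (-11.47, -12.4562)


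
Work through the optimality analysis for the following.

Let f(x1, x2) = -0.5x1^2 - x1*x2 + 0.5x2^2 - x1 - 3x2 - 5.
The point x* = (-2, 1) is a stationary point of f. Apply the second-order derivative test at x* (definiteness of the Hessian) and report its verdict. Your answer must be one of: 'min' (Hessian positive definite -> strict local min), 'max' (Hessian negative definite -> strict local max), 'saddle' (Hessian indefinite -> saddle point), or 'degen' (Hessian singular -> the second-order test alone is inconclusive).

Compute the Hessian H = grad^2 f:
  H = [[-1, -1], [-1, 1]]
Verify stationarity: grad f(x*) = H x* + g = (0, 0).
Eigenvalues of H: -1.4142, 1.4142.
Eigenvalues have mixed signs, so H is indefinite -> x* is a saddle point.

saddle


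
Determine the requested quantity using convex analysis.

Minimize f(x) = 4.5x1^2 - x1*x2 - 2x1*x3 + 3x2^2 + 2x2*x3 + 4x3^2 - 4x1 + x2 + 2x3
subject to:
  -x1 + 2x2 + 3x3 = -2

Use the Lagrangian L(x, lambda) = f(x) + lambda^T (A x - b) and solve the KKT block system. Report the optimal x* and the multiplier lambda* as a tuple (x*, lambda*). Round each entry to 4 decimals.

Form the Lagrangian:
  L(x, lambda) = (1/2) x^T Q x + c^T x + lambda^T (A x - b)
Stationarity (grad_x L = 0): Q x + c + A^T lambda = 0.
Primal feasibility: A x = b.

This gives the KKT block system:
  [ Q   A^T ] [ x     ]   [-c ]
  [ A    0  ] [ lambda ] = [ b ]

Solving the linear system:
  x*      = (0.421, -0.2267, -0.3752)
  lambda* = (0.7657)
  f(x*)   = -0.5648

x* = (0.421, -0.2267, -0.3752), lambda* = (0.7657)


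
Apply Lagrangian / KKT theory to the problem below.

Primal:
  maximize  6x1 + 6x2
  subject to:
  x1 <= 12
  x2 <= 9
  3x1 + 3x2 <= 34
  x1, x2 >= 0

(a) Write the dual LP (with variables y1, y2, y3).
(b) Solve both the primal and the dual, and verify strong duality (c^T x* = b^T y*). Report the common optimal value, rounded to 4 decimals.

The standard primal-dual pair for 'max c^T x s.t. A x <= b, x >= 0' is:
  Dual:  min b^T y  s.t.  A^T y >= c,  y >= 0.

So the dual LP is:
  minimize  12y1 + 9y2 + 34y3
  subject to:
    y1 + 3y3 >= 6
    y2 + 3y3 >= 6
    y1, y2, y3 >= 0

Solving the primal: x* = (11.3333, 0).
  primal value c^T x* = 68.
Solving the dual: y* = (0, 0, 2).
  dual value b^T y* = 68.
Strong duality: c^T x* = b^T y*. Confirmed.

68


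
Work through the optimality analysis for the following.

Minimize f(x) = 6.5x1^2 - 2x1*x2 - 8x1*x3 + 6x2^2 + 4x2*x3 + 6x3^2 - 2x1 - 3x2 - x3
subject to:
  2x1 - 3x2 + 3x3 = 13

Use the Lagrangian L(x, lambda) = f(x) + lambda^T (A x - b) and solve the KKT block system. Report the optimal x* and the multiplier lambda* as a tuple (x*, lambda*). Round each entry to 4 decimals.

Form the Lagrangian:
  L(x, lambda) = (1/2) x^T Q x + c^T x + lambda^T (A x - b)
Stationarity (grad_x L = 0): Q x + c + A^T lambda = 0.
Primal feasibility: A x = b.

This gives the KKT block system:
  [ Q   A^T ] [ x     ]   [-c ]
  [ A    0  ] [ lambda ] = [ b ]

Solving the linear system:
  x*      = (1.819, -0.8669, 2.2538)
  lambda* = (-2.6752)
  f(x*)   = 15.7436

x* = (1.819, -0.8669, 2.2538), lambda* = (-2.6752)


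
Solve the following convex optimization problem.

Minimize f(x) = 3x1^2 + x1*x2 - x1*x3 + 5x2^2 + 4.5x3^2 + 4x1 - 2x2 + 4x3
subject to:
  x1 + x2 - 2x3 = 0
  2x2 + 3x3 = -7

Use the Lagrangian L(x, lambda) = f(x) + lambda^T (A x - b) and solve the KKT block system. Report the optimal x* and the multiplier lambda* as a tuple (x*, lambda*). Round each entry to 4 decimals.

Form the Lagrangian:
  L(x, lambda) = (1/2) x^T Q x + c^T x + lambda^T (A x - b)
Stationarity (grad_x L = 0): Q x + c + A^T lambda = 0.
Primal feasibility: A x = b.

This gives the KKT block system:
  [ Q   A^T ] [ x     ]   [-c ]
  [ A    0  ] [ lambda ] = [ b ]

Solving the linear system:
  x*      = (-1.54, -1.34, -1.44)
  lambda* = (5.14, 5.9)
  f(x*)   = 16.03

x* = (-1.54, -1.34, -1.44), lambda* = (5.14, 5.9)


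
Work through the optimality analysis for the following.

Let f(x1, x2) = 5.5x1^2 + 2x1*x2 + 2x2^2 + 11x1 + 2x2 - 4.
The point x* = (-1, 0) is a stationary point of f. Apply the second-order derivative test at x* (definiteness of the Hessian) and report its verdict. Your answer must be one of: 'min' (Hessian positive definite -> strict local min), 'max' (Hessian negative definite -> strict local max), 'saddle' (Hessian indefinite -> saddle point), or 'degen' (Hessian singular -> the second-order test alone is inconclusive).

Compute the Hessian H = grad^2 f:
  H = [[11, 2], [2, 4]]
Verify stationarity: grad f(x*) = H x* + g = (0, 0).
Eigenvalues of H: 3.4689, 11.5311.
Both eigenvalues > 0, so H is positive definite -> x* is a strict local min.

min


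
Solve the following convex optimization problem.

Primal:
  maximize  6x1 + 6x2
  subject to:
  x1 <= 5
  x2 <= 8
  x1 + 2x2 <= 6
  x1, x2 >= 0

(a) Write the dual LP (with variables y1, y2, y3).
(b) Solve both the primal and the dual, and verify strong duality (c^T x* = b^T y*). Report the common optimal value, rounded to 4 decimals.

The standard primal-dual pair for 'max c^T x s.t. A x <= b, x >= 0' is:
  Dual:  min b^T y  s.t.  A^T y >= c,  y >= 0.

So the dual LP is:
  minimize  5y1 + 8y2 + 6y3
  subject to:
    y1 + y3 >= 6
    y2 + 2y3 >= 6
    y1, y2, y3 >= 0

Solving the primal: x* = (5, 0.5).
  primal value c^T x* = 33.
Solving the dual: y* = (3, 0, 3).
  dual value b^T y* = 33.
Strong duality: c^T x* = b^T y*. Confirmed.

33


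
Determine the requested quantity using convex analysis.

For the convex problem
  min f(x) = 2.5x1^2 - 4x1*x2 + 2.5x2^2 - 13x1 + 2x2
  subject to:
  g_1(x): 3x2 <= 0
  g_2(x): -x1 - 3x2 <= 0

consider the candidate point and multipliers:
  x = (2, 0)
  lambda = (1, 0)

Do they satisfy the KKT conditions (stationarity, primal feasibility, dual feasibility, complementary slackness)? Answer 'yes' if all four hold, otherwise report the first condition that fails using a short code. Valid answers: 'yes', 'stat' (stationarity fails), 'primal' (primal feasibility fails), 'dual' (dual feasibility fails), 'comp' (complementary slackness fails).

Gradient of f: grad f(x) = Q x + c = (-3, -6)
Constraint values g_i(x) = a_i^T x - b_i:
  g_1((2, 0)) = 0
  g_2((2, 0)) = -2
Stationarity residual: grad f(x) + sum_i lambda_i a_i = (-3, -3)
  -> stationarity FAILS
Primal feasibility (all g_i <= 0): OK
Dual feasibility (all lambda_i >= 0): OK
Complementary slackness (lambda_i * g_i(x) = 0 for all i): OK

Verdict: the first failing condition is stationarity -> stat.

stat


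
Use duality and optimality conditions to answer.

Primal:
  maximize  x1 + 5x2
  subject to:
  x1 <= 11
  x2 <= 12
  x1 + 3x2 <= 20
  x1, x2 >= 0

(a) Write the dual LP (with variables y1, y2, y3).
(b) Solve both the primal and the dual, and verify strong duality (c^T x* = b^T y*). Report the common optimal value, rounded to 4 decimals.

The standard primal-dual pair for 'max c^T x s.t. A x <= b, x >= 0' is:
  Dual:  min b^T y  s.t.  A^T y >= c,  y >= 0.

So the dual LP is:
  minimize  11y1 + 12y2 + 20y3
  subject to:
    y1 + y3 >= 1
    y2 + 3y3 >= 5
    y1, y2, y3 >= 0

Solving the primal: x* = (0, 6.6667).
  primal value c^T x* = 33.3333.
Solving the dual: y* = (0, 0, 1.6667).
  dual value b^T y* = 33.3333.
Strong duality: c^T x* = b^T y*. Confirmed.

33.3333


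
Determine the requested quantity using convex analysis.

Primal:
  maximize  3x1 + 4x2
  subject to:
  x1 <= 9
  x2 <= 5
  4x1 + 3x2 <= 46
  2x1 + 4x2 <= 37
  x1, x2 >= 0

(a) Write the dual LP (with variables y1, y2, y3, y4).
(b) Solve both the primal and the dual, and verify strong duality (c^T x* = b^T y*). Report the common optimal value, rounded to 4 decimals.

The standard primal-dual pair for 'max c^T x s.t. A x <= b, x >= 0' is:
  Dual:  min b^T y  s.t.  A^T y >= c,  y >= 0.

So the dual LP is:
  minimize  9y1 + 5y2 + 46y3 + 37y4
  subject to:
    y1 + 4y3 + 2y4 >= 3
    y2 + 3y3 + 4y4 >= 4
    y1, y2, y3, y4 >= 0

Solving the primal: x* = (7.75, 5).
  primal value c^T x* = 43.25.
Solving the dual: y* = (0, 1.75, 0.75, 0).
  dual value b^T y* = 43.25.
Strong duality: c^T x* = b^T y*. Confirmed.

43.25


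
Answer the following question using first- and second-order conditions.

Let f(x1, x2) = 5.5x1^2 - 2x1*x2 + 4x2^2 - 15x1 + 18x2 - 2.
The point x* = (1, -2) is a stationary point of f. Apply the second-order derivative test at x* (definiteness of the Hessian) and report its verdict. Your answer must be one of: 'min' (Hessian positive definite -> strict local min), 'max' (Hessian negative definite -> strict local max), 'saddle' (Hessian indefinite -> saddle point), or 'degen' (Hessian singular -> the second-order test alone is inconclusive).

Compute the Hessian H = grad^2 f:
  H = [[11, -2], [-2, 8]]
Verify stationarity: grad f(x*) = H x* + g = (0, 0).
Eigenvalues of H: 7, 12.
Both eigenvalues > 0, so H is positive definite -> x* is a strict local min.

min


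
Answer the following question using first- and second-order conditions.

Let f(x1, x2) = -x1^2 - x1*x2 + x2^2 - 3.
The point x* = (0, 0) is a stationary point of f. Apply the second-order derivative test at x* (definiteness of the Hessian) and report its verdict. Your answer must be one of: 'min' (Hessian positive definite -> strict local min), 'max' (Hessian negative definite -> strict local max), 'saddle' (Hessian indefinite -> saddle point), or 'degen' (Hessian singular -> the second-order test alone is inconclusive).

Compute the Hessian H = grad^2 f:
  H = [[-2, -1], [-1, 2]]
Verify stationarity: grad f(x*) = H x* + g = (0, 0).
Eigenvalues of H: -2.2361, 2.2361.
Eigenvalues have mixed signs, so H is indefinite -> x* is a saddle point.

saddle


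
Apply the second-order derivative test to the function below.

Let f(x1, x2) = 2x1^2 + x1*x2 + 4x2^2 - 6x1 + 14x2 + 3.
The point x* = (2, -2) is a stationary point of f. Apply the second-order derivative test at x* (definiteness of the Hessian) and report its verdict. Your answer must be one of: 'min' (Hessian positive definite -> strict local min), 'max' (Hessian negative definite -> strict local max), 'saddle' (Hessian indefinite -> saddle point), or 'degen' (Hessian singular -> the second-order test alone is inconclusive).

Compute the Hessian H = grad^2 f:
  H = [[4, 1], [1, 8]]
Verify stationarity: grad f(x*) = H x* + g = (0, 0).
Eigenvalues of H: 3.7639, 8.2361.
Both eigenvalues > 0, so H is positive definite -> x* is a strict local min.

min


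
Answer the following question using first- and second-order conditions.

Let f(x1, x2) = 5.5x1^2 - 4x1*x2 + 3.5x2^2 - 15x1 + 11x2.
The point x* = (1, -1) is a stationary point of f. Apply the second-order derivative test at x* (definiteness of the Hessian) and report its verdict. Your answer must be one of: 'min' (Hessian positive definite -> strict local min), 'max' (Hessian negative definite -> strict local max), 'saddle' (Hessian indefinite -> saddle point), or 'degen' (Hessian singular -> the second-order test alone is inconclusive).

Compute the Hessian H = grad^2 f:
  H = [[11, -4], [-4, 7]]
Verify stationarity: grad f(x*) = H x* + g = (0, 0).
Eigenvalues of H: 4.5279, 13.4721.
Both eigenvalues > 0, so H is positive definite -> x* is a strict local min.

min


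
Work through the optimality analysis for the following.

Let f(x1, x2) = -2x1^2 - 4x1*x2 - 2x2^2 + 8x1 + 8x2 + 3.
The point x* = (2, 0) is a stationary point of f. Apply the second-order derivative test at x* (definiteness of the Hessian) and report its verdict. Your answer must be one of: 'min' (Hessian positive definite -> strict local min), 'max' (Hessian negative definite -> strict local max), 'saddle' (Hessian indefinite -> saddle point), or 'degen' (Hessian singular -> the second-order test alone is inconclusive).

Compute the Hessian H = grad^2 f:
  H = [[-4, -4], [-4, -4]]
Verify stationarity: grad f(x*) = H x* + g = (0, 0).
Eigenvalues of H: -8, 0.
H has a zero eigenvalue (singular; negative semidefinite but not definite), so H is neither positive definite, negative definite, nor indefinite. The second-order test alone is inconclusive -> degen.
(Indeed, f is constant along the null direction of H through x*, so x* is not a strict local extremum.)

degen
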